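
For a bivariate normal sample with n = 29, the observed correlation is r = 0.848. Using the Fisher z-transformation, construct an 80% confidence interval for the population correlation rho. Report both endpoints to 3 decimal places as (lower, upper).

(0.761, 0.905)

z_r = atanh(0.848) = 1.248989;  SE = 1/√(n−3) = 1/√26 = 0.196116
z-limits: 1.248989 ± 1.282·0.196116 = 1.248989 ± 0.251421 = [0.997568, 1.500410]
ρ-limits: (tanh 0.997568, tanh 1.500410) = (0.761, 0.905)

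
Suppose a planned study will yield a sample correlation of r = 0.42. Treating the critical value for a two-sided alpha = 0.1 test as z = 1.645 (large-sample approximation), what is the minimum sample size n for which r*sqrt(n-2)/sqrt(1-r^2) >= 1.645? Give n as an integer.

15

Need r·√(n−2)/√(1−r²) ≥ 1.645
√(n−2) ≥ 1.645·√(1−0.1764) / 0.42 = 1.645·0.907524 / 0.42 = 3.5545
n−2 ≥ 12.6345  ⇒  n ≥ 14.6345
Smallest integer n = 15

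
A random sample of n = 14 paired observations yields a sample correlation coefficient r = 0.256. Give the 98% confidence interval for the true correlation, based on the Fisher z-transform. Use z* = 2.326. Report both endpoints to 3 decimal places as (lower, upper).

Fisher z: z_r = atanh(r) = ½·ln((1+0.256)/(1−0.256)) = 0.261823
SE(z) = 1/√(n−3) = 1/√11 = 0.301511
98% ⇒ z* = 2.326; margin = 2.326·0.301511 = 0.701315
CI on z-scale: (-0.439492, 0.963138)
Back-transform: tanh(-0.439492) = -0.413223, tanh(0.963138) = 0.745673

(-0.413, 0.746)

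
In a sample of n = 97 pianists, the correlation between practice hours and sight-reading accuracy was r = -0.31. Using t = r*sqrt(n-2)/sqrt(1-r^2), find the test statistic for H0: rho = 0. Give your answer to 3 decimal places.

1 − r² = 1 − 0.0961 = 0.9039;  √(1−r²) = 0.950737
√(n−2) = √95 = 9.746794
t = r·√(n−2)/√(1−r²) = -0.31 · 9.746794 / 0.950737 = -3.178

-3.178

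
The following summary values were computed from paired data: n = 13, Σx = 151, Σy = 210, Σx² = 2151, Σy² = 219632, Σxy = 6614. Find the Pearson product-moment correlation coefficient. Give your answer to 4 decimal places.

S_xy = nΣxy − ΣxΣy = 13·6614 − 151·210 = 85982 − 31710 = 54272
S_xx = nΣx² − (Σx)² = 13·2151 − 151² = 27963 − 22801 = 5162
S_yy = nΣy² − (Σy)² = 13·219632 − 210² = 2855216 − 44100 = 2811116
r = S_xy / √(S_xx·S_yy) = 54272 / √(5162·2811116) = 54272 / √14510980792 = 54272 / 120461.5324 = 0.4505

0.4505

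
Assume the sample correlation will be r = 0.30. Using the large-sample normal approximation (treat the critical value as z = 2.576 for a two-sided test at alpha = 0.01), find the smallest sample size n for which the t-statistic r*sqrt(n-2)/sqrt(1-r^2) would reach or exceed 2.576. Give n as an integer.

Need r·√(n−2)/√(1−r²) ≥ 2.576
√(n−2) ≥ 2.576·√(1−0.0900) / 0.30 = 2.576·0.953939 / 0.30 = 8.1912
n−2 ≥ 67.0958  ⇒  n ≥ 69.0958
Smallest integer n = 70

70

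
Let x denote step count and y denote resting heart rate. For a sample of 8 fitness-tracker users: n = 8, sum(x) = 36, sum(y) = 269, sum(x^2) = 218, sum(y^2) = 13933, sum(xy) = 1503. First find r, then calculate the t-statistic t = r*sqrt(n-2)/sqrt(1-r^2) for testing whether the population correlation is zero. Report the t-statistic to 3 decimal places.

1.652

Numerator: nΣxy − (Σx)(Σy) = 8·1503 − (36)(269) = 2340
Denominator: √[(nΣx²−(Σx)²)(nΣy²−(Σy)²)]
  nΣx²−(Σx)² = 8·218 − 1296 = 448;  nΣy²−(Σy)² = 8·13933 − 72361 = 39103
  √(448·39103) = √17518144 = 4185.4682
r = 2340 / 4185.4682 = 0.5591
t = r·√(n−2)/√(1−r²) = 0.5591·√6 / √(1−0.312593) = 1.369510 / 0.829100 = 1.652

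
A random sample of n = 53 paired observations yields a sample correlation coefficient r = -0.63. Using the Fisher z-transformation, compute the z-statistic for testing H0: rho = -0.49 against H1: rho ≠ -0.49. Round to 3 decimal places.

Fisher z: atanh(-0.63) = -0.741416, atanh(-0.49) = -0.536060
z = (z_r − z_0)·√(n−3) = (-0.741416 − (-0.536060))·√50 = -0.205356 · 7.071068 = -1.452

-1.452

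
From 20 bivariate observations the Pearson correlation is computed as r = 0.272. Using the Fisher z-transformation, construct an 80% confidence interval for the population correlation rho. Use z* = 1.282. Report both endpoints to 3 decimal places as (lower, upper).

(-0.032, 0.530)

z_r = atanh(0.272) = 0.279022;  SE = 1/√(n−3) = 1/√17 = 0.242536
z-limits: 0.279022 ± 1.282·0.242536 = 0.279022 ± 0.310931 = [-0.031909, 0.589953]
ρ-limits: (tanh -0.031909, tanh 0.589953) = (-0.032, 0.530)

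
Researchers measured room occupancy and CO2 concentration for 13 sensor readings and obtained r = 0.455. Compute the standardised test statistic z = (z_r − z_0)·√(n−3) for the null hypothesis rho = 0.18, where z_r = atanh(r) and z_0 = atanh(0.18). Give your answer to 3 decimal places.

Fisher z: atanh(0.455) = 0.490988, atanh(0.18) = 0.181983
z = (z_r − z_0)·√(n−3) = (0.490988 − 0.181983)·√10 = 0.309005 · 3.162278 = 0.977

0.977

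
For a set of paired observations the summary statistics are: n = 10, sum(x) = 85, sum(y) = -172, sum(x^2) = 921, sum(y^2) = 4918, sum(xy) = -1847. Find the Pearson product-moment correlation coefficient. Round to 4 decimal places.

-0.6173

S_xy = nΣxy − ΣxΣy = 10·(-1847) − 85·(-172) = -18470 − (-14620) = -3850
S_xx = nΣx² − (Σx)² = 10·921 − 85² = 9210 − 7225 = 1985
S_yy = nΣy² − (Σy)² = 10·4918 − (-172)² = 49180 − 29584 = 19596
r = S_xy / √(S_xx·S_yy) = -3850 / √(1985·19596) = -3850 / √38898060 = -3850 / 6236.8309 = -0.6173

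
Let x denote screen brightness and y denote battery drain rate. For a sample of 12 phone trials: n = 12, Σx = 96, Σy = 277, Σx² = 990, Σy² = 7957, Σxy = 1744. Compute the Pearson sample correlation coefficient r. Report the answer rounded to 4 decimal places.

S_xy = nΣxy − ΣxΣy = 12·1744 − 96·277 = 20928 − 26592 = -5664
S_xx = nΣx² − (Σx)² = 12·990 − 96² = 11880 − 9216 = 2664
S_yy = nΣy² − (Σy)² = 12·7957 − 277² = 95484 − 76729 = 18755
r = S_xy / √(S_xx·S_yy) = -5664 / √(2664·18755) = -5664 / √49963320 = -5664 / 7068.4737 = -0.8013

-0.8013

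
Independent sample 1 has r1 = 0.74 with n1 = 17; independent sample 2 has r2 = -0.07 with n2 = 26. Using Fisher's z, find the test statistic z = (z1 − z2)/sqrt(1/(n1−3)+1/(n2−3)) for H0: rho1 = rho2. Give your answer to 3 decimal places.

Fisher z-transforms: z1 = atanh(0.74) = 0.950479, z2 = atanh(-0.07) = -0.070115; difference d = 1.020594
Var(d) = 1/14 + 1/23 = 0.0714286 + 0.0434783 = 0.1149069
z = d/√Var(d) = 1.020594 / √0.1149069 = 1.020594 / 0.338979 = 3.011

3.011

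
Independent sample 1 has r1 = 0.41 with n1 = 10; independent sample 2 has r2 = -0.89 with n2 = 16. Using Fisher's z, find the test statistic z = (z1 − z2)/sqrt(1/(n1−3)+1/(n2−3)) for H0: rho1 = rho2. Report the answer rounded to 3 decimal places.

3.962

z1 = atanh(0.41) = 0.435611,  z2 = atanh(-0.89) = -1.421926
SE = √(1/(n1−3) + 1/(n2−3)) = √(1/7 + 1/13) = √(0.1428571 + 0.0769231) = √0.2197802 = 0.468807
z = (z1 − z2)/SE = (0.435611 − (-1.421926)) / 0.468807 = 1.857537 / 0.468807 = 3.962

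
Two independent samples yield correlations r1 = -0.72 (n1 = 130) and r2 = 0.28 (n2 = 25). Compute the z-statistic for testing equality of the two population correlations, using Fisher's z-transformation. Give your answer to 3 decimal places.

z1 = atanh(-0.72) = -0.907645,  z2 = atanh(0.28) = 0.287682
SE = √(1/(n1−3) + 1/(n2−3)) = √(1/127 + 1/22) = √(0.0078740 + 0.0454545) = √0.0533285 = 0.230930
z = (z1 − z2)/SE = (-0.907645 − 0.287682) / 0.230930 = -1.195327 / 0.230930 = -5.176

-5.176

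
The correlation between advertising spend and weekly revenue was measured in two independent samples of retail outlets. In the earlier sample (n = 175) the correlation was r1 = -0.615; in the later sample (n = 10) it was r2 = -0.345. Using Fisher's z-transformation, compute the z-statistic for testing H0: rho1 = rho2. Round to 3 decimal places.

-0.926

z1 = atanh(-0.615) = -0.716923,  z2 = atanh(-0.345) = -0.359757
SE = √(1/(n1−3) + 1/(n2−3)) = √(1/172 + 1/7) = √(0.0058140 + 0.1428571) = √0.1486711 = 0.385579
z = (z1 − z2)/SE = (-0.716923 − (-0.359757)) / 0.385579 = -0.357166 / 0.385579 = -0.926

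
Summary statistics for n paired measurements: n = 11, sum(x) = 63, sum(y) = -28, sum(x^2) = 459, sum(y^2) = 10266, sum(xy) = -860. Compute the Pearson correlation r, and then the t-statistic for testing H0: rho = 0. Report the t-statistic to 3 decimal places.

-2.935

S_xy = nΣxy − ΣxΣy = 11·(-860) − 63·(-28) = -9460 − (-1764) = -7696
S_xx = nΣx² − (Σx)² = 11·459 − 63² = 5049 − 3969 = 1080
S_yy = nΣy² − (Σy)² = 11·10266 − (-28)² = 112926 − 784 = 112142
r = S_xy / √(S_xx·S_yy) = -7696 / √(1080·112142) = -7696 / √121113360 = -7696 / 11005.1515 = -0.6993
t = r·√(n−2)/√(1−r²) = -0.6993·√9 / √(1−0.489020) = -2.097900 / 0.714829 = -2.935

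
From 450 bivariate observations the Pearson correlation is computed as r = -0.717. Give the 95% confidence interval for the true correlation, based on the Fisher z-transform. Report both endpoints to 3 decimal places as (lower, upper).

(-0.759, -0.669)

Fisher z: z_r = atanh(r) = ½·ln((1+(-0.717))/(1−(-0.717))) = -0.901443
SE(z) = 1/√(n−3) = 1/√447 = 0.047298
95% ⇒ z* = 1.960; margin = 1.960·0.047298 = 0.092704
CI on z-scale: (-0.994147, -0.808739)
Back-transform: tanh(-0.994147) = -0.759125, tanh(-0.808739) = -0.668894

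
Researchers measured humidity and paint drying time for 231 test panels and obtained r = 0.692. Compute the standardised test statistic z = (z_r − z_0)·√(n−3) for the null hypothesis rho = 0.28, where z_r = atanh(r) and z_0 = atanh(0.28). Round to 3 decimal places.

8.518

Fisher z: atanh(0.692) = 0.851783, atanh(0.28) = 0.287682
z = (z_r − z_0)·√(n−3) = (0.851783 − 0.287682)·√228 = 0.564101 · 15.099669 = 8.518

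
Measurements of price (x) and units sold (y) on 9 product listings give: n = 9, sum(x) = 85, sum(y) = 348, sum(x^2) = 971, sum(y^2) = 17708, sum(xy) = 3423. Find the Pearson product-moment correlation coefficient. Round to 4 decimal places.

0.1612

S_xy = nΣxy − ΣxΣy = 9·3423 − 85·348 = 30807 − 29580 = 1227
S_xx = nΣx² − (Σx)² = 9·971 − 85² = 8739 − 7225 = 1514
S_yy = nΣy² − (Σy)² = 9·17708 − 348² = 159372 − 121104 = 38268
r = S_xy / √(S_xx·S_yy) = 1227 / √(1514·38268) = 1227 / √57937752 = 1227 / 7611.6852 = 0.1612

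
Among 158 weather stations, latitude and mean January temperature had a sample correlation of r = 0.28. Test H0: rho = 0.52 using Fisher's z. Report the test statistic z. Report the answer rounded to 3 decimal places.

-3.594

Fisher z: atanh(0.28) = 0.287682, atanh(0.52) = 0.576340
z = (z_r − z_0)·√(n−3) = (0.287682 − 0.576340)·√155 = -0.288658 · 12.449900 = -3.594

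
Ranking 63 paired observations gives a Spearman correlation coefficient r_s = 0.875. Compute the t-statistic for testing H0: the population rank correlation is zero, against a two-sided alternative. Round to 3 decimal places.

14.116

1 − r_s² = 1 − 0.765625 = 0.234375;  √(1−r_s²) = 0.484123
√(n−2) = √61 = 7.810250
t = r_s·√(n−2)/√(1−r_s²) = 0.875 · 7.810250 / 0.484123 = 14.116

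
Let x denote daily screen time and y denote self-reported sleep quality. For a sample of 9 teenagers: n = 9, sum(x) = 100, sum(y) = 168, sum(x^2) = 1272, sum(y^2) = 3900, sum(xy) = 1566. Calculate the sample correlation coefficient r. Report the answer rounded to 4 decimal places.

S_xy = nΣxy − ΣxΣy = 9·1566 − 100·168 = 14094 − 16800 = -2706
S_xx = nΣx² − (Σx)² = 9·1272 − 100² = 11448 − 10000 = 1448
S_yy = nΣy² − (Σy)² = 9·3900 − 168² = 35100 − 28224 = 6876
r = S_xy / √(S_xx·S_yy) = -2706 / √(1448·6876) = -2706 / √9956448 = -2706 / 3155.3840 = -0.8576

-0.8576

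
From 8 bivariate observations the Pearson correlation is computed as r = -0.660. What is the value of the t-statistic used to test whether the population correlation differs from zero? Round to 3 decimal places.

-2.152

1 − r² = 1 − 0.435600 = 0.564400;  √(1−r²) = 0.751266
√(n−2) = √6 = 2.449490
t = r·√(n−2)/√(1−r²) = -0.660 · 2.449490 / 0.751266 = -2.152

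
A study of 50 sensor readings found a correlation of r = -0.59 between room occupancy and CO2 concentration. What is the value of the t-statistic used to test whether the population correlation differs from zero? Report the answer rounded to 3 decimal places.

1 − r² = 1 − 0.3481 = 0.6519;  √(1−r²) = 0.807403
√(n−2) = √48 = 6.928203
t = r·√(n−2)/√(1−r²) = -0.59 · 6.928203 / 0.807403 = -5.063

-5.063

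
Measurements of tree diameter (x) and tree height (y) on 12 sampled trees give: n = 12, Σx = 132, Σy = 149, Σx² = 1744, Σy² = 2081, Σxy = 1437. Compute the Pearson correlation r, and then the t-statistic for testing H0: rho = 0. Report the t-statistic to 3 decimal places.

-3.915

S_xy = nΣxy − ΣxΣy = 12·1437 − 132·149 = 17244 − 19668 = -2424
S_xx = nΣx² − (Σx)² = 12·1744 − 132² = 20928 − 17424 = 3504
S_yy = nΣy² − (Σy)² = 12·2081 − 149² = 24972 − 22201 = 2771
r = S_xy / √(S_xx·S_yy) = -2424 / √(3504·2771) = -2424 / √9709584 = -2424 / 3116.0205 = -0.7779
t = r·√(n−2)/√(1−r²) = -0.7779·√10 / √(1−0.605128) = -2.459936 / 0.628388 = -3.915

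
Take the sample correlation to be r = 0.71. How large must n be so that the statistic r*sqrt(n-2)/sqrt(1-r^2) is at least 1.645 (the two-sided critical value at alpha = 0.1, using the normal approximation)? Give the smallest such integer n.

5

Need r·√(n−2)/√(1−r²) ≥ 1.645
√(n−2) ≥ 1.645·√(1−0.5041) / 0.71 = 1.645·0.704202 / 0.71 = 1.6316
n−2 ≥ 2.6621  ⇒  n ≥ 4.6621
Smallest integer n = 5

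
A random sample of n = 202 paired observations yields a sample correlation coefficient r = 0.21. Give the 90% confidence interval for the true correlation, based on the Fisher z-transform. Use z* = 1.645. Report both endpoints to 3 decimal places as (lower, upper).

(0.096, 0.318)

Fisher z: z_r = atanh(r) = ½·ln((1+0.21)/(1−0.21)) = 0.213171
SE(z) = 1/√(n−3) = 1/√199 = 0.070888
90% ⇒ z* = 1.645; margin = 1.645·0.070888 = 0.116611
CI on z-scale: (0.096560, 0.329782)
Back-transform: tanh(0.096560) = 0.096261, tanh(0.329782) = 0.318325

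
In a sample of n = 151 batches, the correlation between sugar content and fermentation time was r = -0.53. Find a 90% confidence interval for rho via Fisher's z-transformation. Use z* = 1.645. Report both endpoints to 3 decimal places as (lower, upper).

Fisher z: z_r = atanh(r) = ½·ln((1+(-0.53))/(1−(-0.53))) = -0.590145
SE(z) = 1/√(n−3) = 1/√148 = 0.082199
90% ⇒ z* = 1.645; margin = 1.645·0.082199 = 0.135217
CI on z-scale: (-0.725362, -0.454928)
Back-transform: tanh(-0.725362) = -0.620220, tanh(-0.454928) = -0.425941

(-0.620, -0.426)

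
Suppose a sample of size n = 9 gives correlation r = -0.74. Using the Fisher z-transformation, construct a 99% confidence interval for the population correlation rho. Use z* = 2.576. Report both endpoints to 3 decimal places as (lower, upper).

z_r = atanh(-0.74) = -0.950479;  SE = 1/√(n−3) = 1/√6 = 0.408248
z-limits: -0.950479 ± 2.576·0.408248 = -0.950479 ± 1.051647 = [-2.002126, 0.101168]
ρ-limits: (tanh -2.002126, tanh 0.101168) = (-0.964, 0.101)

(-0.964, 0.101)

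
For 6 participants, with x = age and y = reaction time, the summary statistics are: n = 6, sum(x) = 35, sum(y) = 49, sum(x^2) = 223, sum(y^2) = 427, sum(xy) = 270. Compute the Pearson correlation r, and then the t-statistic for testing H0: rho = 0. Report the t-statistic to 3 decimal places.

-1.984

S_xy = nΣxy − ΣxΣy = 6·270 − 35·49 = 1620 − 1715 = -95
S_xx = nΣx² − (Σx)² = 6·223 − 35² = 1338 − 1225 = 113
S_yy = nΣy² − (Σy)² = 6·427 − 49² = 2562 − 2401 = 161
r = S_xy / √(S_xx·S_yy) = -95 / √(113·161) = -95 / √18193 = -95 / 134.8814 = -0.7043
t = r·√(n−2)/√(1−r²) = -0.7043·√4 / √(1−0.496038) = -1.408600 / 0.709903 = -1.984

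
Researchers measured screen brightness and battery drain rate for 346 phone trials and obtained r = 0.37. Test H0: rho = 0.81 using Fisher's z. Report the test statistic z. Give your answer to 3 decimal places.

z_r = atanh(0.37) = 0.388423,  z_0 = atanh(0.81) = 1.127029
SE = 1/√(n−3) = 1/√343 = 0.053995
z = (z_r − z_0)/SE = (0.388423 − 1.127029) / 0.053995 = -0.738606 / 0.053995 = -13.679

-13.679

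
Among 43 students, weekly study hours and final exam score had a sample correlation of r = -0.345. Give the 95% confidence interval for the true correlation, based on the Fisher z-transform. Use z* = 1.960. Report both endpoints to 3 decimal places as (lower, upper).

(-0.585, -0.050)

z_r = atanh(-0.345) = -0.359757;  SE = 1/√(n−3) = 1/√40 = 0.158114
z-limits: -0.359757 ± 1.960·0.158114 = -0.359757 ± 0.309903 = [-0.669660, -0.049854]
ρ-limits: (tanh -0.669660, tanh -0.049854) = (-0.585, -0.050)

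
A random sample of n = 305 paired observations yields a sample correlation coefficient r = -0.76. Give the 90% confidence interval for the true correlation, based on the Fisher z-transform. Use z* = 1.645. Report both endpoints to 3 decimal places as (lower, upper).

(-0.797, -0.717)

z_r = atanh(-0.76) = -0.996215;  SE = 1/√(n−3) = 1/√302 = 0.057544
z-limits: -0.996215 ± 1.645·0.057544 = -0.996215 ± 0.094660 = [-1.090875, -0.901555]
ρ-limits: (tanh -1.090875, tanh -0.901555) = (-0.797, -0.717)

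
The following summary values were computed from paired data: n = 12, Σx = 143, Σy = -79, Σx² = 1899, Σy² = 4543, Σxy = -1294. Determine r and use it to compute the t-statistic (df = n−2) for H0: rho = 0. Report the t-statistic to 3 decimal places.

S_xy = nΣxy − ΣxΣy = 12·(-1294) − 143·(-79) = -15528 − (-11297) = -4231
S_xx = nΣx² − (Σx)² = 12·1899 − 143² = 22788 − 20449 = 2339
S_yy = nΣy² − (Σy)² = 12·4543 − (-79)² = 54516 − 6241 = 48275
r = S_xy / √(S_xx·S_yy) = -4231 / √(2339·48275) = -4231 / √112915225 = -4231 / 10626.1576 = -0.3982
t = r·√(n−2)/√(1−r²) = -0.3982·√10 / √(1−0.158563) = -1.259219 / 0.917299 = -1.373

-1.373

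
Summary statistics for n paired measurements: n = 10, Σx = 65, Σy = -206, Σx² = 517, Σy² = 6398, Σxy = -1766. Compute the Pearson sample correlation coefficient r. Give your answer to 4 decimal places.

Numerator: nΣxy − (Σx)(Σy) = 10·(-1766) − (65)(-206) = -4270
Denominator: √[(nΣx²−(Σx)²)(nΣy²−(Σy)²)]
  nΣx²−(Σx)² = 10·517 − 4225 = 945;  nΣy²−(Σy)² = 10·6398 − 42436 = 21544
  √(945·21544) = √20359080 = 4512.1037
r = -4270 / 4512.1037 = -0.9463

-0.9463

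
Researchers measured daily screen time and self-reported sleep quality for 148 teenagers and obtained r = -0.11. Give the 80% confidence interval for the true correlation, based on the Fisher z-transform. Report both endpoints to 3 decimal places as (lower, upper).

(-0.214, -0.004)

z_r = atanh(-0.11) = -0.110447;  SE = 1/√(n−3) = 1/√145 = 0.083045
z-limits: -0.110447 ± 1.282·0.083045 = -0.110447 ± 0.106464 = [-0.216911, -0.003983]
ρ-limits: (tanh -0.216911, tanh -0.003983) = (-0.214, -0.004)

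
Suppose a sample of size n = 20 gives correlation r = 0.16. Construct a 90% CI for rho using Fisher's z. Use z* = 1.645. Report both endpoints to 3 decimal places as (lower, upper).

Fisher z: z_r = atanh(r) = ½·ln((1+0.16)/(1−0.16)) = 0.161387
SE(z) = 1/√(n−3) = 1/√17 = 0.242536
90% ⇒ z* = 1.645; margin = 1.645·0.242536 = 0.398972
CI on z-scale: (-0.237585, 0.560359)
Back-transform: tanh(-0.237585) = -0.233213, tanh(0.560359) = 0.508244

(-0.233, 0.508)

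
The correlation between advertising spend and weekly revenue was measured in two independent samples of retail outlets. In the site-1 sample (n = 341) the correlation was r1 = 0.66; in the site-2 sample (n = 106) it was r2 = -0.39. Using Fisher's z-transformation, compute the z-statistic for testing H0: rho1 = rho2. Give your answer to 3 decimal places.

10.703

Fisher z-transforms: z1 = atanh(0.66) = 0.792814, z2 = atanh(-0.39) = -0.411800; difference d = 1.204614
Var(d) = 1/338 + 1/103 = 0.0029586 + 0.0097087 = 0.0126673
z = d/√Var(d) = 1.204614 / √0.0126673 = 1.204614 / 0.112549 = 10.703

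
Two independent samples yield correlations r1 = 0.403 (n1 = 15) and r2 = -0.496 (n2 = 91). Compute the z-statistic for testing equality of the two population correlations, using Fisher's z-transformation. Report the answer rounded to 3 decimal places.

z1 = atanh(0.403) = 0.427225,  z2 = atanh(-0.496) = -0.543987
SE = √(1/(n1−3) + 1/(n2−3)) = √(1/12 + 1/88) = √(0.0833333 + 0.0113636) = √0.0946969 = 0.307729
z = (z1 − z2)/SE = (0.427225 − (-0.543987)) / 0.307729 = 0.971212 / 0.307729 = 3.156

3.156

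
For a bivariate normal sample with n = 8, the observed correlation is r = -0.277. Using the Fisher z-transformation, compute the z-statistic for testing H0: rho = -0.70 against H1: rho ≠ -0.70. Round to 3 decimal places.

Fisher z: atanh(-0.277) = -0.284430, atanh(-0.70) = -0.867301
z = (z_r − z_0)·√(n−3) = (-0.284430 − (-0.867301))·√5 = 0.582871 · 2.236068 = 1.303

1.303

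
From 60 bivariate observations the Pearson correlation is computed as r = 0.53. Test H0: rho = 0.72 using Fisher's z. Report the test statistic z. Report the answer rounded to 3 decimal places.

z_r = atanh(0.53) = 0.590145,  z_0 = atanh(0.72) = 0.907645
SE = 1/√(n−3) = 1/√57 = 0.132453
z = (z_r − z_0)/SE = (0.590145 − 0.907645) / 0.132453 = -0.317500 / 0.132453 = -2.397

-2.397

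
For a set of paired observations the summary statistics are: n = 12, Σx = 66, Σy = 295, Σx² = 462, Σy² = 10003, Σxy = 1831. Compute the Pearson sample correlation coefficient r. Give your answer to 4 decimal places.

Numerator: nΣxy − (Σx)(Σy) = 12·1831 − (66)(295) = 2502
Denominator: √[(nΣx²−(Σx)²)(nΣy²−(Σy)²)]
  nΣx²−(Σx)² = 12·462 − 4356 = 1188;  nΣy²−(Σy)² = 12·10003 − 87025 = 33011
  √(1188·33011) = √39217068 = 6262.3532
r = 2502 / 6262.3532 = 0.3995

0.3995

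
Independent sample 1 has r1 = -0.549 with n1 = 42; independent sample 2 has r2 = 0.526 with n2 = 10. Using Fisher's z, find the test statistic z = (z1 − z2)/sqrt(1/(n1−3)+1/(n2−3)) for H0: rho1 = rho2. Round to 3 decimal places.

z1 = atanh(-0.549) = -0.616949,  z2 = atanh(0.526) = 0.584599
SE = √(1/(n1−3) + 1/(n2−3)) = √(1/39 + 1/7) = √(0.0256410 + 0.1428571) = √0.1684981 = 0.410485
z = (z1 − z2)/SE = (-0.616949 − 0.584599) / 0.410485 = -1.201548 / 0.410485 = -2.927

-2.927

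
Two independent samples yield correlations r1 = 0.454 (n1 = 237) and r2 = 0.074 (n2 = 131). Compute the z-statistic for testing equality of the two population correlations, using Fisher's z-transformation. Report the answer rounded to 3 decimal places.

z1 = atanh(0.454) = 0.489727,  z2 = atanh(0.074) = 0.074136
SE = √(1/(n1−3) + 1/(n2−3)) = √(1/234 + 1/128) = √(0.0042735 + 0.0078125) = √0.0120860 = 0.109936
z = (z1 − z2)/SE = (0.489727 − 0.074136) / 0.109936 = 0.415591 / 0.109936 = 3.780

3.780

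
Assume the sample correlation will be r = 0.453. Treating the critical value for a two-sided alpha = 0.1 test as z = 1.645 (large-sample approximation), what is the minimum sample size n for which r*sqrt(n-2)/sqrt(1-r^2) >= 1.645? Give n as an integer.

Need r·√(n−2)/√(1−r²) ≥ 1.645
√(n−2) ≥ 1.645·√(1−0.205209) / 0.453 = 1.645·0.891511 / 0.453 = 3.2374
n−2 ≥ 10.4808  ⇒  n ≥ 12.4808
Smallest integer n = 13

13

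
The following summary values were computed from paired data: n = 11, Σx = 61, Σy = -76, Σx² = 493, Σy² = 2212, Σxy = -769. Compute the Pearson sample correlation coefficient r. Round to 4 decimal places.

-0.6803

Numerator: nΣxy − (Σx)(Σy) = 11·(-769) − (61)(-76) = -3823
Denominator: √[(nΣx²−(Σx)²)(nΣy²−(Σy)²)]
  nΣx²−(Σx)² = 11·493 − 3721 = 1702;  nΣy²−(Σy)² = 11·2212 − 5776 = 18556
  √(1702·18556) = √31582312 = 5619.8142
r = -3823 / 5619.8142 = -0.6803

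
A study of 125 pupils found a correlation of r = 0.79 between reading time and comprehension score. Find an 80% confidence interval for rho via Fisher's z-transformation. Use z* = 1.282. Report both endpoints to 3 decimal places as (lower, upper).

z_r = atanh(0.79) = 1.071432;  SE = 1/√(n−3) = 1/√122 = 0.090536
z-limits: 1.071432 ± 1.282·0.090536 = 1.071432 ± 0.116067 = [0.955365, 1.187499]
ρ-limits: (tanh 0.955365, tanh 1.187499) = (0.742, 0.830)

(0.742, 0.830)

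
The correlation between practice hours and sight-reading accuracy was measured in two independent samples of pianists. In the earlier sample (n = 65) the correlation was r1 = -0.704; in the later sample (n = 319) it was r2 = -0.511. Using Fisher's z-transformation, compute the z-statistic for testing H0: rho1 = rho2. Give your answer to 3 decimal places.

z1 = atanh(-0.704) = -0.875187,  z2 = atanh(-0.511) = -0.564082
SE = √(1/(n1−3) + 1/(n2−3)) = √(1/62 + 1/316) = √(0.0161290 + 0.0031646) = √0.0192936 = 0.138901
z = (z1 − z2)/SE = (-0.875187 − (-0.564082)) / 0.138901 = -0.311105 / 0.138901 = -2.240

-2.240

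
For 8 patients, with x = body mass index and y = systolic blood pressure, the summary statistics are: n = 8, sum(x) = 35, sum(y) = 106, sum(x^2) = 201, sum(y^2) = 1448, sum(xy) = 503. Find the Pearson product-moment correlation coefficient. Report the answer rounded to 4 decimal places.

0.8601

Numerator: nΣxy − (Σx)(Σy) = 8·503 − (35)(106) = 314
Denominator: √[(nΣx²−(Σx)²)(nΣy²−(Σy)²)]
  nΣx²−(Σx)² = 8·201 − 1225 = 383;  nΣy²−(Σy)² = 8·1448 − 11236 = 348
  √(383·348) = √133284 = 365.0808
r = 314 / 365.0808 = 0.8601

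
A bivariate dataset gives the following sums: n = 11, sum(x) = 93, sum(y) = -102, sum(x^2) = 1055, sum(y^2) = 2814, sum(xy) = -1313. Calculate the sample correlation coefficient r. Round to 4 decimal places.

S_xy = nΣxy − ΣxΣy = 11·(-1313) − 93·(-102) = -14443 − (-9486) = -4957
S_xx = nΣx² − (Σx)² = 11·1055 − 93² = 11605 − 8649 = 2956
S_yy = nΣy² − (Σy)² = 11·2814 − (-102)² = 30954 − 10404 = 20550
r = S_xy / √(S_xx·S_yy) = -4957 / √(2956·20550) = -4957 / √60745800 = -4957 / 7793.9592 = -0.6360

-0.6360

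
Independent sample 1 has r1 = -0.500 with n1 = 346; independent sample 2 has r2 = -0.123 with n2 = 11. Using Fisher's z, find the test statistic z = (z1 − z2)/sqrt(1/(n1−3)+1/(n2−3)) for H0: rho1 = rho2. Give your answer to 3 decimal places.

-1.190

z1 = atanh(-0.500) = -0.549306,  z2 = atanh(-0.123) = -0.123626
SE = √(1/(n1−3) + 1/(n2−3)) = √(1/343 + 1/8) = √(0.0029155 + 0.1250000) = √0.1279155 = 0.357653
z = (z1 − z2)/SE = (-0.549306 − (-0.123626)) / 0.357653 = -0.425680 / 0.357653 = -1.190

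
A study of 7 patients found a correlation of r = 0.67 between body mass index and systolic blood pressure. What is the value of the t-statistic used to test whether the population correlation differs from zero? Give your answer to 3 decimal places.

1 − r² = 1 − 0.4489 = 0.5511;  √(1−r²) = 0.742361
√(n−2) = √5 = 2.236068
t = r·√(n−2)/√(1−r²) = 0.67 · 2.236068 / 0.742361 = 2.018

2.018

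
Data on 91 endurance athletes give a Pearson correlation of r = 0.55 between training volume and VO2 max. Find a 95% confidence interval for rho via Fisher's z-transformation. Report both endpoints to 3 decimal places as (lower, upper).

(0.388, 0.679)

Fisher z: z_r = atanh(r) = ½·ln((1+0.55)/(1−0.55)) = 0.618381
SE(z) = 1/√(n−3) = 1/√88 = 0.106600
95% ⇒ z* = 1.960; margin = 1.960·0.106600 = 0.208936
CI on z-scale: (0.409445, 0.827317)
Back-transform: tanh(0.409445) = 0.388001, tanh(0.827317) = 0.679033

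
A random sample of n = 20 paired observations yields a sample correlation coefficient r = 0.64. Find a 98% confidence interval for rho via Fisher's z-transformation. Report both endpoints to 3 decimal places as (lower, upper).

Fisher z: z_r = atanh(r) = ½·ln((1+0.64)/(1−0.64)) = 0.758174
SE(z) = 1/√(n−3) = 1/√17 = 0.242536
98% ⇒ z* = 2.326; margin = 2.326·0.242536 = 0.564139
CI on z-scale: (0.194035, 1.322313)
Back-transform: tanh(0.194035) = 0.191636, tanh(1.322313) = 0.867358

(0.192, 0.867)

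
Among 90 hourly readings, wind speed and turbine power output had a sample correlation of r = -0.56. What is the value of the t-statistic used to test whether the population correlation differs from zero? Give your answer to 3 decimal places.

t = r·√(n−2) / √(1−r²) with r = -0.56, n = 90
  = -0.56·√88 / √(1 − 0.3136)
  = -0.56·9.380832 / 0.828493
  = -5.253266 / 0.828493 = -6.341

-6.341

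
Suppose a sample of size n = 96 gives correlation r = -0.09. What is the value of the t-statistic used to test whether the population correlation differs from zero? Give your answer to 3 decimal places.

-0.876

1 − r² = 1 − 0.0081 = 0.9919;  √(1−r²) = 0.995942
√(n−2) = √94 = 9.695360
t = r·√(n−2)/√(1−r²) = -0.09 · 9.695360 / 0.995942 = -0.876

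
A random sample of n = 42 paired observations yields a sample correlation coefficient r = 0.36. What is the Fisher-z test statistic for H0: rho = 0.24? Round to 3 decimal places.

0.825

z_r = atanh(0.36) = 0.376886,  z_0 = atanh(0.24) = 0.244774
SE = 1/√(n−3) = 1/√39 = 0.160128
z = (z_r − z_0)/SE = (0.376886 − 0.244774) / 0.160128 = 0.132112 / 0.160128 = 0.825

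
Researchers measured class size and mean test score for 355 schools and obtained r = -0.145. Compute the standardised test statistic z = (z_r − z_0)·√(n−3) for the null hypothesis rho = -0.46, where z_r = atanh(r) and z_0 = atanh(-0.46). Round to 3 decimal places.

6.591

Fisher z: atanh(-0.145) = -0.146029, atanh(-0.46) = -0.497311
z = (z_r − z_0)·√(n−3) = (-0.146029 − (-0.497311))·√352 = 0.351282 · 18.761663 = 6.591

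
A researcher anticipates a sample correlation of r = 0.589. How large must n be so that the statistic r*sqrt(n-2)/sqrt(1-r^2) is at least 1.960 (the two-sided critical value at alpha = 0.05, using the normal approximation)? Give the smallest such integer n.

10

r√(n−2)/√(1−r²) ≥ 1.960  ⇔  n−2 ≥ (1.960)²·(1−r²)/r²
(1−r²)/r² = (1−0.346921)/0.346921 = 1.8825
n ≥ 2 + 3.8416·1.8825 = 2 + 7.2318 = 9.2318
⌈9.2318⌉ = 10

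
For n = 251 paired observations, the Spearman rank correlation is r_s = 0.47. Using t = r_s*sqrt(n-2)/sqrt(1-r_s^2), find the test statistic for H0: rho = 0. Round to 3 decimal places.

8.402

t = r_s·√(n−2) / √(1−r_s²) with r_s = 0.47, n = 251
  = 0.47·√249 / √(1 − 0.2209)
  = 0.47·15.779734 / 0.882666
  = 7.416475 / 0.882666 = 8.402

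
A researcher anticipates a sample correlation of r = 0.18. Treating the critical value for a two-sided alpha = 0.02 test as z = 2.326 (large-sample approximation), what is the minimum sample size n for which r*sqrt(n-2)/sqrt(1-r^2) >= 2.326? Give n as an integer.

164

Need r·√(n−2)/√(1−r²) ≥ 2.326
√(n−2) ≥ 2.326·√(1−0.0324) / 0.18 = 2.326·0.983667 / 0.18 = 12.7112
n−2 ≥ 161.5746  ⇒  n ≥ 163.5746
Smallest integer n = 164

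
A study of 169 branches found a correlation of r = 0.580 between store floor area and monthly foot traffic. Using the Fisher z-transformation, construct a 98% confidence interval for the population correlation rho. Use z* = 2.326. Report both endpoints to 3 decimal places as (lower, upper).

(0.448, 0.687)

Fisher z: z_r = atanh(r) = ½·ln((1+0.580)/(1−0.580)) = 0.662463
SE(z) = 1/√(n−3) = 1/√166 = 0.077615
98% ⇒ z* = 2.326; margin = 2.326·0.077615 = 0.180532
CI on z-scale: (0.481931, 0.842995)
Back-transform: tanh(0.481931) = 0.447789, tanh(0.842995) = 0.687392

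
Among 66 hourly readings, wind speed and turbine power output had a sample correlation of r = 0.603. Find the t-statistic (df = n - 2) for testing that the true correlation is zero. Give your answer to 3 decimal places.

t = r·√(n−2) / √(1−r²) with r = 0.603, n = 66
  = 0.603·√64 / √(1 − 0.363609)
  = 0.603·8.000000 / 0.797741
  = 4.824000 / 0.797741 = 6.047

6.047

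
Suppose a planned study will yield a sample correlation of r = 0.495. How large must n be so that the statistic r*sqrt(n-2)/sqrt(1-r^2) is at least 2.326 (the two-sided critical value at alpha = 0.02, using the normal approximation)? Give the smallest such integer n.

r√(n−2)/√(1−r²) ≥ 2.326  ⇔  n−2 ≥ (2.326)²·(1−r²)/r²
(1−r²)/r² = (1−0.245025)/0.245025 = 3.0812
n ≥ 2 + 5.410276·3.0812 = 2 + 16.6701 = 18.6701
⌈18.6701⌉ = 19

19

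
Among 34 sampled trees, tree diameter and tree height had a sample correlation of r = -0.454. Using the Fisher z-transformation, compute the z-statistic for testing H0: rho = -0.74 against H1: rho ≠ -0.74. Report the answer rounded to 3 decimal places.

Fisher z: atanh(-0.454) = -0.489727, atanh(-0.74) = -0.950479
z = (z_r − z_0)·√(n−3) = (-0.489727 − (-0.950479))·√31 = 0.460752 · 5.567764 = 2.565

2.565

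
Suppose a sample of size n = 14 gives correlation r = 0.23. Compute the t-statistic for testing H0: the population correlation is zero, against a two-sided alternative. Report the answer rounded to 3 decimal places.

1 − r² = 1 − 0.0529 = 0.9471;  √(1−r²) = 0.973191
√(n−2) = √12 = 3.464102
t = r·√(n−2)/√(1−r²) = 0.23 · 3.464102 / 0.973191 = 0.819

0.819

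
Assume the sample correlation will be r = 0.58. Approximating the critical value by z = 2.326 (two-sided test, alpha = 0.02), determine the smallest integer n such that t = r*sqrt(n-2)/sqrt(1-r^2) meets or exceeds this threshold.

13

r√(n−2)/√(1−r²) ≥ 2.326  ⇔  n−2 ≥ (2.326)²·(1−r²)/r²
(1−r²)/r² = (1−0.3364)/0.3364 = 1.9727
n ≥ 2 + 5.410276·1.9727 = 2 + 10.6729 = 12.6729
⌈12.6729⌉ = 13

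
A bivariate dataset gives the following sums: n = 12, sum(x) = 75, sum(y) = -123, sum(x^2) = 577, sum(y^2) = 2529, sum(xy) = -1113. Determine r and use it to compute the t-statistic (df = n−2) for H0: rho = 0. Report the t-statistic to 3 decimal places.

S_xy = nΣxy − ΣxΣy = 12·(-1113) − 75·(-123) = -13356 − (-9225) = -4131
S_xx = nΣx² − (Σx)² = 12·577 − 75² = 6924 − 5625 = 1299
S_yy = nΣy² − (Σy)² = 12·2529 − (-123)² = 30348 − 15129 = 15219
r = S_xy / √(S_xx·S_yy) = -4131 / √(1299·15219) = -4131 / √19769481 = -4131 / 4446.2885 = -0.9291
t = r·√(n−2)/√(1−r²) = -0.9291·√10 / √(1−0.863227) = -2.938072 / 0.369828 = -7.944

-7.944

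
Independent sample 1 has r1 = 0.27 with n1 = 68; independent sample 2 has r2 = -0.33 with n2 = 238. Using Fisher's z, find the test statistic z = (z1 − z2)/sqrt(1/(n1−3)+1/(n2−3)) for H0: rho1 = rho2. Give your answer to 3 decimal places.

4.422

z1 = atanh(0.27) = 0.276864,  z2 = atanh(-0.33) = -0.342828
SE = √(1/(n1−3) + 1/(n2−3)) = √(1/65 + 1/235) = √(0.0153846 + 0.0042553) = √0.0196399 = 0.140142
z = (z1 − z2)/SE = (0.276864 − (-0.342828)) / 0.140142 = 0.619692 / 0.140142 = 4.422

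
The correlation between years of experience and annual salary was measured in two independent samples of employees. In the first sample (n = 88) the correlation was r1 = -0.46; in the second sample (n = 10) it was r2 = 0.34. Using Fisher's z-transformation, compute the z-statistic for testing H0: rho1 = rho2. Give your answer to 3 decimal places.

-2.165

z1 = atanh(-0.46) = -0.497311,  z2 = atanh(0.34) = 0.354093
SE = √(1/(n1−3) + 1/(n2−3)) = √(1/85 + 1/7) = √(0.0117647 + 0.1428571) = √0.1546218 = 0.393220
z = (z1 − z2)/SE = (-0.497311 − 0.354093) / 0.393220 = -0.851404 / 0.393220 = -2.165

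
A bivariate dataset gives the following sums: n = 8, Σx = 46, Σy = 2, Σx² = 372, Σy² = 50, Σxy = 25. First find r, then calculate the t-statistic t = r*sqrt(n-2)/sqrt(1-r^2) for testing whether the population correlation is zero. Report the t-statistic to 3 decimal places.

0.461

Numerator: nΣxy − (Σx)(Σy) = 8·25 − (46)(2) = 108
Denominator: √[(nΣx²−(Σx)²)(nΣy²−(Σy)²)]
  nΣx²−(Σx)² = 8·372 − 2116 = 860;  nΣy²−(Σy)² = 8·50 − 4 = 396
  √(860·396) = √340560 = 583.5752
r = 108 / 583.5752 = 0.1851
t = r·√(n−2)/√(1−r²) = 0.1851·√6 / √(1−0.034262) = 0.453401 / 0.982720 = 0.461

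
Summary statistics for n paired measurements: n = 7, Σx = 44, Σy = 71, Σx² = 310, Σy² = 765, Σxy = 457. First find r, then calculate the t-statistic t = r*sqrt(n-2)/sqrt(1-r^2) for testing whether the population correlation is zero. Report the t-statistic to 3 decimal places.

Numerator: nΣxy − (Σx)(Σy) = 7·457 − (44)(71) = 75
Denominator: √[(nΣx²−(Σx)²)(nΣy²−(Σy)²)]
  nΣx²−(Σx)² = 7·310 − 1936 = 234;  nΣy²−(Σy)² = 7·765 − 5041 = 314
  √(234·314) = √73476 = 271.0646
r = 75 / 271.0646 = 0.2767
t = r·√(n−2)/√(1−r²) = 0.2767·√5 / √(1−0.076563) = 0.618720 / 0.960956 = 0.644

0.644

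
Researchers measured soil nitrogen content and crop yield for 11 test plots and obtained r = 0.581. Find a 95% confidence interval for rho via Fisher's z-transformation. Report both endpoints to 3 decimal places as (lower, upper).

(-0.029, 0.876)

z_r = atanh(0.581) = 0.663971;  SE = 1/√(n−3) = 1/√8 = 0.353553
z-limits: 0.663971 ± 1.960·0.353553 = 0.663971 ± 0.692964 = [-0.028993, 1.356935]
ρ-limits: (tanh -0.028993, tanh 1.356935) = (-0.029, 0.876)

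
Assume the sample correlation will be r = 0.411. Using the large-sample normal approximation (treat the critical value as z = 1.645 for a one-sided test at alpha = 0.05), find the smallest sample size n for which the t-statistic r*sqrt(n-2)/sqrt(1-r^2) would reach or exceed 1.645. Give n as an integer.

16

r√(n−2)/√(1−r²) ≥ 1.645  ⇔  n−2 ≥ (1.645)²·(1−r²)/r²
(1−r²)/r² = (1−0.168921)/0.168921 = 4.9199
n ≥ 2 + 2.706025·4.9199 = 2 + 13.3134 = 15.3134
⌈15.3134⌉ = 16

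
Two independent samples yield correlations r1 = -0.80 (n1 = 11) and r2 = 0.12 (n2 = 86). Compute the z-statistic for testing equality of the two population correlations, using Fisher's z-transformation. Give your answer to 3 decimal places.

z1 = atanh(-0.80) = -1.098612,  z2 = atanh(0.12) = 0.120581
SE = √(1/(n1−3) + 1/(n2−3)) = √(1/8 + 1/83) = √(0.1250000 + 0.0120482) = √0.1370482 = 0.370200
z = (z1 − z2)/SE = (-1.098612 − 0.120581) / 0.370200 = -1.219193 / 0.370200 = -3.293

-3.293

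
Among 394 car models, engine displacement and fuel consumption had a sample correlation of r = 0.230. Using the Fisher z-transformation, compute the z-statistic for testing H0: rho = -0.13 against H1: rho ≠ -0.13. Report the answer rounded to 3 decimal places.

7.216

z_r = atanh(0.230) = 0.234189,  z_0 = atanh(-0.13) = -0.130740
SE = 1/√(n−3) = 1/√391 = 0.050572
z = (z_r − z_0)/SE = (0.234189 − (-0.130740)) / 0.050572 = 0.364929 / 0.050572 = 7.216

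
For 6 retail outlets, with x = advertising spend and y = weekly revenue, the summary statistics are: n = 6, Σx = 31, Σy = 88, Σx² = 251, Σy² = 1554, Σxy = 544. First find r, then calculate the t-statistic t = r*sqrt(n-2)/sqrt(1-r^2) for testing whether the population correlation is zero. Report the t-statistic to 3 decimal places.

1.415

Numerator: nΣxy − (Σx)(Σy) = 6·544 − (31)(88) = 536
Denominator: √[(nΣx²−(Σx)²)(nΣy²−(Σy)²)]
  nΣx²−(Σx)² = 6·251 − 961 = 545;  nΣy²−(Σy)² = 6·1554 − 7744 = 1580
  √(545·1580) = √861100 = 927.9547
r = 536 / 927.9547 = 0.5776
t = r·√(n−2)/√(1−r²) = 0.5776·√4 / √(1−0.333622) = 1.155200 / 0.816320 = 1.415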